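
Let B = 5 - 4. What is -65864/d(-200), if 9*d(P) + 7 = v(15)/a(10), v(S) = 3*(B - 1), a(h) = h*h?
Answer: 592776/7 ≈ 84682.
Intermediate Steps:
B = 1
a(h) = h²
v(S) = 0 (v(S) = 3*(1 - 1) = 3*0 = 0)
d(P) = -7/9 (d(P) = -7/9 + (0/(10²))/9 = -7/9 + (0/100)/9 = -7/9 + (0*(1/100))/9 = -7/9 + (⅑)*0 = -7/9 + 0 = -7/9)
-65864/d(-200) = -65864/(-7/9) = -65864*(-9/7) = 592776/7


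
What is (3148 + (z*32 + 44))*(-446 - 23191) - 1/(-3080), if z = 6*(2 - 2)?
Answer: -232383856319/3080 ≈ -7.5449e+7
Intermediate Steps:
z = 0 (z = 6*0 = 0)
(3148 + (z*32 + 44))*(-446 - 23191) - 1/(-3080) = (3148 + (0*32 + 44))*(-446 - 23191) - 1/(-3080) = (3148 + (0 + 44))*(-23637) - 1*(-1/3080) = (3148 + 44)*(-23637) + 1/3080 = 3192*(-23637) + 1/3080 = -75449304 + 1/3080 = -232383856319/3080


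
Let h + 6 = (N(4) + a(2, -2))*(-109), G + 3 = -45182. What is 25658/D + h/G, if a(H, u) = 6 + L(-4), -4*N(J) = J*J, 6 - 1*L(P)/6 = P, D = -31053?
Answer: -949314238/1403129805 ≈ -0.67657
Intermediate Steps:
G = -45185 (G = -3 - 45182 = -45185)
L(P) = 36 - 6*P
N(J) = -J²/4 (N(J) = -J*J/4 = -J²/4)
a(H, u) = 66 (a(H, u) = 6 + (36 - 6*(-4)) = 6 + (36 + 24) = 6 + 60 = 66)
h = -6764 (h = -6 + (-¼*4² + 66)*(-109) = -6 + (-¼*16 + 66)*(-109) = -6 + (-4 + 66)*(-109) = -6 + 62*(-109) = -6 - 6758 = -6764)
25658/D + h/G = 25658/(-31053) - 6764/(-45185) = 25658*(-1/31053) - 6764*(-1/45185) = -25658/31053 + 6764/45185 = -949314238/1403129805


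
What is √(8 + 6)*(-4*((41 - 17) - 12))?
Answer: -48*√14 ≈ -179.60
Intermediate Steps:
√(8 + 6)*(-4*((41 - 17) - 12)) = √14*(-4*(24 - 12)) = √14*(-4*12) = √14*(-48) = -48*√14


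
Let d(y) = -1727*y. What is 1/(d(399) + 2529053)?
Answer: 1/1839980 ≈ 5.4348e-7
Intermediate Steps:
1/(d(399) + 2529053) = 1/(-1727*399 + 2529053) = 1/(-689073 + 2529053) = 1/1839980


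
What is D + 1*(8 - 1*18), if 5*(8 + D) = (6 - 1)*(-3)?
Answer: -21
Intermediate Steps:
D = -11 (D = -8 + ((6 - 1)*(-3))/5 = -8 + (5*(-3))/5 = -8 + (⅕)*(-15) = -8 - 3 = -11)
D + 1*(8 - 1*18) = -11 + 1*(8 - 1*18) = -11 + 1*(8 - 18) = -11 + 1*(-10) = -11 - 10 = -21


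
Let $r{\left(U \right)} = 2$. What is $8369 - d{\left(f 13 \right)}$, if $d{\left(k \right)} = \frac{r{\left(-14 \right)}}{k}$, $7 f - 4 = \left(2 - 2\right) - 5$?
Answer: $\frac{108811}{13} \approx 8370.1$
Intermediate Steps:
$f = - \frac{1}{7}$ ($f = \frac{4}{7} + \frac{\left(2 - 2\right) - 5}{7} = \frac{4}{7} + \frac{0 - 5}{7} = \frac{4}{7} + \frac{1}{7} \left(-5\right) = \frac{4}{7} - \frac{5}{7} = - \frac{1}{7} \approx -0.14286$)
$d{\left(k \right)} = \frac{2}{k}$
$8369 - d{\left(f 13 \right)} = 8369 - \frac{2}{\left(- \frac{1}{7}\right) 13} = 8369 - \frac{2}{- \frac{13}{7}} = 8369 - 2 \left(- \frac{7}{13}\right) = 8369 - - \frac{14}{13} = 8369 + \frac{14}{13} = \frac{108811}{13}$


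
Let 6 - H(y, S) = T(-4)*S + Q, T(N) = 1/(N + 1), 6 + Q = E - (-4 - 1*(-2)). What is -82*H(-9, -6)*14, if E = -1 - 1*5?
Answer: -16072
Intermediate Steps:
E = -6 (E = -1 - 5 = -6)
Q = -10 (Q = -6 + (-6 - (-4 - 1*(-2))) = -6 + (-6 - (-4 + 2)) = -6 + (-6 - 1*(-2)) = -6 + (-6 + 2) = -6 - 4 = -10)
T(N) = 1/(1 + N)
H(y, S) = 16 + S/3 (H(y, S) = 6 - (S/(1 - 4) - 10) = 6 - (S/(-3) - 10) = 6 - (-S/3 - 10) = 6 - (-10 - S/3) = 6 + (10 + S/3) = 16 + S/3)
-82*H(-9, -6)*14 = -82*(16 + (⅓)*(-6))*14 = -82*(16 - 2)*14 = -82*14*14 = -1148*14 = -16072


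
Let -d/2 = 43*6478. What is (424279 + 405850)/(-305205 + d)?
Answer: -830129/862313 ≈ -0.96268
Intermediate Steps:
d = -557108 (d = -86*6478 = -2*278554 = -557108)
(424279 + 405850)/(-305205 + d) = (424279 + 405850)/(-305205 - 557108) = 830129/(-862313) = 830129*(-1/862313) = -830129/862313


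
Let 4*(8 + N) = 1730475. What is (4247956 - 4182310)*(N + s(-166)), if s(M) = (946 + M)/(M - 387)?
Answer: 4487053486851/158 ≈ 2.8399e+10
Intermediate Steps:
N = 1730443/4 (N = -8 + (¼)*1730475 = -8 + 1730475/4 = 1730443/4 ≈ 4.3261e+5)
s(M) = (946 + M)/(-387 + M)
(4247956 - 4182310)*(N + s(-166)) = (4247956 - 4182310)*(1730443/4 + (946 - 166)/(-387 - 166)) = 65646*(1730443/4 + 780/(-553)) = 65646*(1730443/4 - 1/553*780) = 65646*(1730443/4 - 780/553) = 65646*(956931859/2212) = 4487053486851/158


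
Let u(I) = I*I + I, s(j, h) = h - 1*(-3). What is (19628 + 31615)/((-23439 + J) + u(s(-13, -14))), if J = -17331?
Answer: -2697/2140 ≈ -1.2603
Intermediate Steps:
s(j, h) = 3 + h (s(j, h) = h + 3 = 3 + h)
u(I) = I + I² (u(I) = I² + I = I + I²)
(19628 + 31615)/((-23439 + J) + u(s(-13, -14))) = (19628 + 31615)/((-23439 - 17331) + (3 - 14)*(1 + (3 - 14))) = 51243/(-40770 - 11*(1 - 11)) = 51243/(-40770 - 11*(-10)) = 51243/(-40770 + 110) = 51243/(-40660) = 51243*(-1/40660) = -2697/2140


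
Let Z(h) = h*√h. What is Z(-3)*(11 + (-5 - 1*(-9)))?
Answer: -45*I*√3 ≈ -77.942*I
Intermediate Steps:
Z(h) = h^(3/2)
Z(-3)*(11 + (-5 - 1*(-9))) = (-3)^(3/2)*(11 + (-5 - 1*(-9))) = (-3*I*√3)*(11 + (-5 + 9)) = (-3*I*√3)*(11 + 4) = -3*I*√3*15 = -45*I*√3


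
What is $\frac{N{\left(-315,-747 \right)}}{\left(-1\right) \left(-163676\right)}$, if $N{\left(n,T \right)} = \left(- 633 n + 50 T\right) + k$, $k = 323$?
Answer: $\frac{40592}{40919} \approx 0.99201$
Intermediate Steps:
$N{\left(n,T \right)} = 323 - 633 n + 50 T$ ($N{\left(n,T \right)} = \left(- 633 n + 50 T\right) + 323 = 323 - 633 n + 50 T$)
$\frac{N{\left(-315,-747 \right)}}{\left(-1\right) \left(-163676\right)} = \frac{323 - -199395 + 50 \left(-747\right)}{\left(-1\right) \left(-163676\right)} = \frac{323 + 199395 - 37350}{163676} = 162368 \cdot \frac{1}{163676} = \frac{40592}{40919}$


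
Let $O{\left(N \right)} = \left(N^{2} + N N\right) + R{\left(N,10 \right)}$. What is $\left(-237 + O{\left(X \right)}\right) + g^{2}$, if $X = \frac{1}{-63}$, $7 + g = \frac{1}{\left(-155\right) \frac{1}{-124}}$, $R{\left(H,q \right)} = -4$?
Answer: $- \frac{20098966}{99225} \approx -202.56$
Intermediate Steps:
$g = - \frac{31}{5}$ ($g = -7 + \frac{1}{\left(-155\right) \frac{1}{-124}} = -7 + \frac{1}{\left(-155\right) \left(- \frac{1}{124}\right)} = -7 + \frac{1}{\frac{5}{4}} = -7 + \frac{4}{5} = - \frac{31}{5} \approx -6.2$)
$X = - \frac{1}{63} \approx -0.015873$
$O{\left(N \right)} = -4 + 2 N^{2}$ ($O{\left(N \right)} = \left(N^{2} + N N\right) - 4 = \left(N^{2} + N^{2}\right) - 4 = 2 N^{2} - 4 = -4 + 2 N^{2}$)
$\left(-237 + O{\left(X \right)}\right) + g^{2} = \left(-237 - \left(4 - 2 \left(- \frac{1}{63}\right)^{2}\right)\right) + \left(- \frac{31}{5}\right)^{2} = \left(-237 + \left(-4 + 2 \cdot \frac{1}{3969}\right)\right) + \frac{961}{25} = \left(-237 + \left(-4 + \frac{2}{3969}\right)\right) + \frac{961}{25} = \left(-237 - \frac{15874}{3969}\right) + \frac{961}{25} = - \frac{956527}{3969} + \frac{961}{25} = - \frac{20098966}{99225}$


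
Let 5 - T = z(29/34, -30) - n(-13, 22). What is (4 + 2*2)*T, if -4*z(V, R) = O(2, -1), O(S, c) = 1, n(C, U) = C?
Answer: -62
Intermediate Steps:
z(V, R) = -1/4 (z(V, R) = -1/4*1 = -1/4)
T = -31/4 (T = 5 - (-1/4 - 1*(-13)) = 5 - (-1/4 + 13) = 5 - 1*51/4 = 5 - 51/4 = -31/4 ≈ -7.7500)
(4 + 2*2)*T = (4 + 2*2)*(-31/4) = (4 + 4)*(-31/4) = 8*(-31/4) = -62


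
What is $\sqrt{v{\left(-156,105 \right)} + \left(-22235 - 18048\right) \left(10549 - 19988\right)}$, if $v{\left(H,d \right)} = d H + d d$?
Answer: $\sqrt{380225882} \approx 19499.0$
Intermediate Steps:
$v{\left(H,d \right)} = d^{2} + H d$ ($v{\left(H,d \right)} = H d + d^{2} = d^{2} + H d$)
$\sqrt{v{\left(-156,105 \right)} + \left(-22235 - 18048\right) \left(10549 - 19988\right)} = \sqrt{105 \left(-156 + 105\right) + \left(-22235 - 18048\right) \left(10549 - 19988\right)} = \sqrt{105 \left(-51\right) - -380231237} = \sqrt{-5355 + 380231237} = \sqrt{380225882}$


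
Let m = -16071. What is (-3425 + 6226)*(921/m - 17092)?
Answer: -256465584951/5357 ≈ -4.7875e+7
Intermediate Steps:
(-3425 + 6226)*(921/m - 17092) = (-3425 + 6226)*(921/(-16071) - 17092) = 2801*(921*(-1/16071) - 17092) = 2801*(-307/5357 - 17092) = 2801*(-91562151/5357) = -256465584951/5357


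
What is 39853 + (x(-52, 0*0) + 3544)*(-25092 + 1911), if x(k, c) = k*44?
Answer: -29075483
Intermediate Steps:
x(k, c) = 44*k
39853 + (x(-52, 0*0) + 3544)*(-25092 + 1911) = 39853 + (44*(-52) + 3544)*(-25092 + 1911) = 39853 + (-2288 + 3544)*(-23181) = 39853 + 1256*(-23181) = 39853 - 29115336 = -29075483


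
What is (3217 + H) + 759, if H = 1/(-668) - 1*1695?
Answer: 1523707/668 ≈ 2281.0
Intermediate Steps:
H = -1132261/668 (H = -1/668 - 1695 = -1132261/668 ≈ -1695.0)
(3217 + H) + 759 = (3217 - 1132261/668) + 759 = 1016695/668 + 759 = 1523707/668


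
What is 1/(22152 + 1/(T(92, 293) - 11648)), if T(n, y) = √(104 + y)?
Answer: 3005483819416/66577477309676737 + √397/66577477309676737 ≈ 4.5143e-5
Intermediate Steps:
1/(22152 + 1/(T(92, 293) - 11648)) = 1/(22152 + 1/(√(104 + 293) - 11648)) = 1/(22152 + 1/(√397 - 11648)) = 1/(22152 + 1/(-11648 + √397))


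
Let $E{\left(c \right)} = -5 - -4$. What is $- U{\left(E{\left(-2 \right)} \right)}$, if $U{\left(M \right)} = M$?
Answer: $1$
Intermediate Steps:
$E{\left(c \right)} = -1$ ($E{\left(c \right)} = -5 + 4 = -1$)
$- U{\left(E{\left(-2 \right)} \right)} = \left(-1\right) \left(-1\right) = 1$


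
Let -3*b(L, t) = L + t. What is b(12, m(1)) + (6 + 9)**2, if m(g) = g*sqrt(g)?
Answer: 662/3 ≈ 220.67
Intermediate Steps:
m(g) = g**(3/2)
b(L, t) = -L/3 - t/3 (b(L, t) = -(L + t)/3 = -L/3 - t/3)
b(12, m(1)) + (6 + 9)**2 = (-1/3*12 - 1**(3/2)/3) + (6 + 9)**2 = (-4 - 1/3*1) + 15**2 = (-4 - 1/3) + 225 = -13/3 + 225 = 662/3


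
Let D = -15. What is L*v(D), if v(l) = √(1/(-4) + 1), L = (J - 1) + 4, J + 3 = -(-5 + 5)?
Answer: 0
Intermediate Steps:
J = -3 (J = -3 - (-5 + 5) = -3 - 1*0 = -3 + 0 = -3)
L = 0 (L = (-3 - 1) + 4 = -4 + 4 = 0)
v(l) = √3/2 (v(l) = √(-¼ + 1) = √(¾) = √3/2)
L*v(D) = 0*(√3/2) = 0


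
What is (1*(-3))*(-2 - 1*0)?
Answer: 6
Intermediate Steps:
(1*(-3))*(-2 - 1*0) = -3*(-2 + 0) = -3*(-2) = 6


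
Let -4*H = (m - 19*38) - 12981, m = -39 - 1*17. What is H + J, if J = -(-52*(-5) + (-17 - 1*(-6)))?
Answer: 12763/4 ≈ 3190.8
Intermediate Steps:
m = -56 (m = -39 - 17 = -56)
H = 13759/4 (H = -((-56 - 19*38) - 12981)/4 = -((-56 - 722) - 12981)/4 = -(-778 - 12981)/4 = -1/4*(-13759) = 13759/4 ≈ 3439.8)
J = -249 (J = -(260 + (-17 + 6)) = -(260 - 11) = -1*249 = -249)
H + J = 13759/4 - 249 = 12763/4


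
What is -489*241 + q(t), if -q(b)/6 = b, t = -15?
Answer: -117759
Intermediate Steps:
q(b) = -6*b
-489*241 + q(t) = -489*241 - 6*(-15) = -117849 + 90 = -117759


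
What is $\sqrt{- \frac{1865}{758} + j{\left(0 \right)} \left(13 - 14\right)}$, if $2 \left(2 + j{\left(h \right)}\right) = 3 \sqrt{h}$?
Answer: $\frac{i \sqrt{264542}}{758} \approx 0.67854 i$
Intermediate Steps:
$j{\left(h \right)} = -2 + \frac{3 \sqrt{h}}{2}$
$\sqrt{- \frac{1865}{758} + j{\left(0 \right)} \left(13 - 14\right)} = \sqrt{- \frac{1865}{758} + \left(-2 + \frac{3 \sqrt{0}}{2}\right) \left(13 - 14\right)} = \sqrt{\left(-1865\right) \frac{1}{758} + \left(-2 + \frac{3}{2} \cdot 0\right) \left(-1\right)} = \sqrt{- \frac{1865}{758} + \left(-2 + 0\right) \left(-1\right)} = \sqrt{- \frac{1865}{758} - -2} = \sqrt{- \frac{1865}{758} + 2} = \sqrt{- \frac{349}{758}} = \frac{i \sqrt{264542}}{758}$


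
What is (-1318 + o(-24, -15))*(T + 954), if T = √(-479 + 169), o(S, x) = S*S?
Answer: -707868 - 742*I*√310 ≈ -7.0787e+5 - 13064.0*I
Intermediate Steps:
o(S, x) = S²
T = I*√310 (T = √(-310) = I*√310 ≈ 17.607*I)
(-1318 + o(-24, -15))*(T + 954) = (-1318 + (-24)²)*(I*√310 + 954) = (-1318 + 576)*(954 + I*√310) = -742*(954 + I*√310) = -707868 - 742*I*√310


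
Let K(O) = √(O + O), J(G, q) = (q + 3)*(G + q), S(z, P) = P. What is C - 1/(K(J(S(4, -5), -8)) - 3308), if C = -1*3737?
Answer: -20446496825/5471367 + √130/10942734 ≈ -3737.0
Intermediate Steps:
J(G, q) = (3 + q)*(G + q)
K(O) = √2*√O (K(O) = √(2*O) = √2*√O)
C = -3737
C - 1/(K(J(S(4, -5), -8)) - 3308) = -3737 - 1/(√2*√((-8)² + 3*(-5) + 3*(-8) - 5*(-8)) - 3308) = -3737 - 1/(√2*√(64 - 15 - 24 + 40) - 3308) = -3737 - 1/(√2*√65 - 3308) = -3737 - 1/(√130 - 3308) = -3737 - 1/(-3308 + √130)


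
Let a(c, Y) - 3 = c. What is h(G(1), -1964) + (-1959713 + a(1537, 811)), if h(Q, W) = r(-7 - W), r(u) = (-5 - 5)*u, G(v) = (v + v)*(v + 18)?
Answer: -1977743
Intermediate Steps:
a(c, Y) = 3 + c
G(v) = 2*v*(18 + v) (G(v) = (2*v)*(18 + v) = 2*v*(18 + v))
r(u) = -10*u
h(Q, W) = 70 + 10*W (h(Q, W) = -10*(-7 - W) = 70 + 10*W)
h(G(1), -1964) + (-1959713 + a(1537, 811)) = (70 + 10*(-1964)) + (-1959713 + (3 + 1537)) = (70 - 19640) + (-1959713 + 1540) = -19570 - 1958173 = -1977743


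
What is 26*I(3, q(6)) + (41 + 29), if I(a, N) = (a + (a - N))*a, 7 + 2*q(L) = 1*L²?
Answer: -593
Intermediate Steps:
q(L) = -7/2 + L²/2 (q(L) = -7/2 + (1*L²)/2 = -7/2 + L²/2)
I(a, N) = a*(-N + 2*a) (I(a, N) = (-N + 2*a)*a = a*(-N + 2*a))
26*I(3, q(6)) + (41 + 29) = 26*(3*(-(-7/2 + (½)*6²) + 2*3)) + (41 + 29) = 26*(3*(-(-7/2 + (½)*36) + 6)) + 70 = 26*(3*(-(-7/2 + 18) + 6)) + 70 = 26*(3*(-1*29/2 + 6)) + 70 = 26*(3*(-29/2 + 6)) + 70 = 26*(3*(-17/2)) + 70 = 26*(-51/2) + 70 = -663 + 70 = -593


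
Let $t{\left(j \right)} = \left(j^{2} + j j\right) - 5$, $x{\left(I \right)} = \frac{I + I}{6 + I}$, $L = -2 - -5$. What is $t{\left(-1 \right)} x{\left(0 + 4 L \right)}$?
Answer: $-4$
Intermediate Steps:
$L = 3$ ($L = -2 + 5 = 3$)
$x{\left(I \right)} = \frac{2 I}{6 + I}$
$t{\left(j \right)} = -5 + 2 j^{2}$ ($t{\left(j \right)} = \left(j^{2} + j^{2}\right) - 5 = 2 j^{2} - 5 = -5 + 2 j^{2}$)
$t{\left(-1 \right)} x{\left(0 + 4 L \right)} = \left(-5 + 2 \left(-1\right)^{2}\right) \frac{2 \left(0 + 4 \cdot 3\right)}{6 + \left(0 + 4 \cdot 3\right)} = \left(-5 + 2 \cdot 1\right) \frac{2 \left(0 + 12\right)}{6 + \left(0 + 12\right)} = \left(-5 + 2\right) 2 \cdot 12 \frac{1}{6 + 12} = - 3 \cdot 2 \cdot 12 \cdot \frac{1}{18} = \left(-3\right) \frac{4}{3} = -4$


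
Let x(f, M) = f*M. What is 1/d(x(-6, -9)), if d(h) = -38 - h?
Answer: -1/92 ≈ -0.010870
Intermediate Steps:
x(f, M) = M*f
1/d(x(-6, -9)) = 1/(-38 - (-9)*(-6)) = 1/(-38 - 1*54) = 1/(-38 - 54) = 1/(-92) = -1/92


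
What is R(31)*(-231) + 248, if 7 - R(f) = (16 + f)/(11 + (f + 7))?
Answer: -8032/7 ≈ -1147.4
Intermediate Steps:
R(f) = 7 - (16 + f)/(18 + f) (R(f) = 7 - (16 + f)/(11 + (f + 7)) = 7 - (16 + f)/(11 + (7 + f)) = 7 - (16 + f)/(18 + f))
R(31)*(-231) + 248 = (2*(55 + 3*31)/(18 + 31))*(-231) + 248 = (2*(55 + 93)/49)*(-231) + 248 = (2*(1/49)*148)*(-231) + 248 = (296/49)*(-231) + 248 = -9768/7 + 248 = -8032/7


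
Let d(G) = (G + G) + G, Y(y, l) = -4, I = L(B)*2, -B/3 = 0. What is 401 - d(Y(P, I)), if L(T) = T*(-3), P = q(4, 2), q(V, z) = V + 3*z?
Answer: 413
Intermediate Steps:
P = 10 (P = 4 + 3*2 = 4 + 6 = 10)
B = 0 (B = -3*0 = 0)
L(T) = -3*T
I = 0 (I = -3*0*2 = 0*2 = 0)
d(G) = 3*G (d(G) = 2*G + G = 3*G)
401 - d(Y(P, I)) = 401 - 3*(-4) = 401 - 1*(-12) = 401 + 12 = 413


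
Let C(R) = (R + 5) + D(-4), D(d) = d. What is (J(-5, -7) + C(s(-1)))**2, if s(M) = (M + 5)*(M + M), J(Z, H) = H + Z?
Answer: 361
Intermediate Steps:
s(M) = 2*M*(5 + M) (s(M) = (5 + M)*(2*M) = 2*M*(5 + M))
C(R) = 1 + R (C(R) = (R + 5) - 4 = (5 + R) - 4 = 1 + R)
(J(-5, -7) + C(s(-1)))**2 = ((-7 - 5) + (1 + 2*(-1)*(5 - 1)))**2 = (-12 + (1 + 2*(-1)*4))**2 = (-12 + (1 - 8))**2 = (-12 - 7)**2 = (-19)**2 = 361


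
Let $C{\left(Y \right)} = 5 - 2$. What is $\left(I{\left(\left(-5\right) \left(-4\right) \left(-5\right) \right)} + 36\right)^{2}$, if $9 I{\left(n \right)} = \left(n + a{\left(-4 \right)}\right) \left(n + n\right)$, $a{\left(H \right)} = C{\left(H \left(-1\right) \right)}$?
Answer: $\frac{389036176}{81} \approx 4.8029 \cdot 10^{6}$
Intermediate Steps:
$C{\left(Y \right)} = 3$ ($C{\left(Y \right)} = 5 - 2 = 3$)
$a{\left(H \right)} = 3$
$I{\left(n \right)} = \frac{2 n \left(3 + n\right)}{9}$ ($I{\left(n \right)} = \frac{\left(n + 3\right) \left(n + n\right)}{9} = \frac{\left(3 + n\right) 2 n}{9} = \frac{2 n \left(3 + n\right)}{9}$)
$\left(I{\left(\left(-5\right) \left(-4\right) \left(-5\right) \right)} + 36\right)^{2} = \left(\frac{2 \left(-5\right) \left(-4\right) \left(-5\right) \left(3 + \left(-5\right) \left(-4\right) \left(-5\right)\right)}{9} + 36\right)^{2} = \left(\frac{2 \cdot 20 \left(-5\right) \left(3 + 20 \left(-5\right)\right)}{9} + 36\right)^{2} = \left(\frac{2}{9} \left(-100\right) \left(3 - 100\right) + 36\right)^{2} = \left(\frac{2}{9} \left(-100\right) \left(-97\right) + 36\right)^{2} = \left(\frac{19400}{9} + 36\right)^{2} = \left(\frac{19724}{9}\right)^{2} = \frac{389036176}{81}$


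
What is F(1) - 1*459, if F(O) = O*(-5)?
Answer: -464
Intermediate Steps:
F(O) = -5*O
F(1) - 1*459 = -5*1 - 1*459 = -5 - 459 = -464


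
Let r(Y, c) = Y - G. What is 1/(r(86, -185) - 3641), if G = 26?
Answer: -1/3581 ≈ -0.00027925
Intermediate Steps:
r(Y, c) = -26 + Y (r(Y, c) = Y - 1*26 = Y - 26 = -26 + Y)
1/(r(86, -185) - 3641) = 1/((-26 + 86) - 3641) = 1/(60 - 3641) = 1/(-3581) = -1/3581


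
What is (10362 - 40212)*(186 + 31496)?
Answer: -945707700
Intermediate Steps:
(10362 - 40212)*(186 + 31496) = -29850*31682 = -945707700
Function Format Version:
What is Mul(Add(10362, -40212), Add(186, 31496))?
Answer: -945707700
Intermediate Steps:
Mul(Add(10362, -40212), Add(186, 31496)) = Mul(-29850, 31682) = -945707700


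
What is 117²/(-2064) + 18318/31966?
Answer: -66629037/10996304 ≈ -6.0592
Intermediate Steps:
117²/(-2064) + 18318/31966 = 13689*(-1/2064) + 18318*(1/31966) = -4563/688 + 9159/15983 = -66629037/10996304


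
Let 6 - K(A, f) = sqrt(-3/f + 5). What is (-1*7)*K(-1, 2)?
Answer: -42 + 7*sqrt(14)/2 ≈ -28.904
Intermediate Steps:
K(A, f) = 6 - sqrt(5 - 3/f) (K(A, f) = 6 - sqrt(-3/f + 5) = 6 - sqrt(5 - 3/f))
(-1*7)*K(-1, 2) = (-1*7)*(6 - sqrt(5 - 3/2)) = -7*(6 - sqrt(5 - 3*1/2)) = -7*(6 - sqrt(5 - 3/2)) = -7*(6 - sqrt(7/2)) = -7*(6 - sqrt(14)/2) = -42 + 7*sqrt(14)/2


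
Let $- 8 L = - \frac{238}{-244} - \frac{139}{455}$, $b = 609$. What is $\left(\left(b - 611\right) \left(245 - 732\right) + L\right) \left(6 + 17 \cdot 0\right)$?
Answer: $\frac{1297490199}{222040} \approx 5843.5$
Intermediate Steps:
$L = - \frac{37187}{444080}$ ($L = - \frac{- \frac{238}{-244} - \frac{139}{455}}{8} = - \frac{\left(-238\right) \left(- \frac{1}{244}\right) - \frac{139}{455}}{8} = - \frac{\frac{119}{122} - \frac{139}{455}}{8} = \left(- \frac{1}{8}\right) \frac{37187}{55510} = - \frac{37187}{444080} \approx -0.083739$)
$\left(\left(b - 611\right) \left(245 - 732\right) + L\right) \left(6 + 17 \cdot 0\right) = \left(\left(609 - 611\right) \left(245 - 732\right) - \frac{37187}{444080}\right) \left(6 + 17 \cdot 0\right) = \left(\left(-2\right) \left(-487\right) - \frac{37187}{444080}\right) \left(6 + 0\right) = \left(974 - \frac{37187}{444080}\right) 6 = \frac{432496733}{444080} \cdot 6 = \frac{1297490199}{222040}$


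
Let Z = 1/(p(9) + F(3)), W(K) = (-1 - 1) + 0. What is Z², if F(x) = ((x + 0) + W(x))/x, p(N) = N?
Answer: 9/784 ≈ 0.011480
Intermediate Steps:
W(K) = -2 (W(K) = -2 + 0 = -2)
F(x) = (-2 + x)/x (F(x) = ((x + 0) - 2)/x = (x - 2)/x = (-2 + x)/x)
Z = 3/28 (Z = 1/(9 + (-2 + 3)/3) = 1/(9 + (⅓)*1) = 1/(9 + ⅓) = 1/(28/3) = 3/28 ≈ 0.10714)
Z² = (3/28)² = 9/784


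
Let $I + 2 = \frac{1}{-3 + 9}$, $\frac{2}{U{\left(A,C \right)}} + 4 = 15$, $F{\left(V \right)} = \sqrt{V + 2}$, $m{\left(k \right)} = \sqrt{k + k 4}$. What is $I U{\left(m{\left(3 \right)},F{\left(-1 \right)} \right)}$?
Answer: $- \frac{1}{3} \approx -0.33333$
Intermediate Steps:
$m{\left(k \right)} = \sqrt{5} \sqrt{k}$ ($m{\left(k \right)} = \sqrt{k + 4 k} = \sqrt{5 k} = \sqrt{5} \sqrt{k}$)
$F{\left(V \right)} = \sqrt{2 + V}$
$U{\left(A,C \right)} = \frac{2}{11}$ ($U{\left(A,C \right)} = \frac{2}{-4 + 15} = \frac{2}{11}$)
$I = - \frac{11}{6}$ ($I = -2 + \frac{1}{-3 + 9} = -2 + \frac{1}{6} = - \frac{11}{6} \approx -1.8333$)
$I U{\left(m{\left(3 \right)},F{\left(-1 \right)} \right)} = \left(- \frac{11}{6}\right) \frac{2}{11} = - \frac{1}{3}$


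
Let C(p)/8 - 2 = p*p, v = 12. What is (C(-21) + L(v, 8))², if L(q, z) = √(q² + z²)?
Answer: 12560144 + 28352*√13 ≈ 1.2662e+7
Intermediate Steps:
C(p) = 16 + 8*p² (C(p) = 16 + 8*(p*p) = 16 + 8*p²)
(C(-21) + L(v, 8))² = ((16 + 8*(-21)²) + √(12² + 8²))² = ((16 + 8*441) + √(144 + 64))² = ((16 + 3528) + √208)² = (3544 + 4*√13)²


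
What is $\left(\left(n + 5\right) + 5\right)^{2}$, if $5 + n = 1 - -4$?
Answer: $100$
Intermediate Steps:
$n = 0$ ($n = -5 + \left(1 - -4\right) = -5 + \left(1 + 4\right) = -5 + 5 = 0$)
$\left(\left(n + 5\right) + 5\right)^{2} = \left(\left(0 + 5\right) + 5\right)^{2} = \left(5 + 5\right)^{2} = 10^{2} = 100$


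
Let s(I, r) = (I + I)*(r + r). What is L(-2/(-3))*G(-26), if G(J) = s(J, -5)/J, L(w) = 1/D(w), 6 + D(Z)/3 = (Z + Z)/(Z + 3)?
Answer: 110/93 ≈ 1.1828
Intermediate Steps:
s(I, r) = 4*I*r (s(I, r) = (2*I)*(2*r) = 4*I*r)
D(Z) = -18 + 6*Z/(3 + Z) (D(Z) = -18 + 3*((Z + Z)/(Z + 3)) = -18 + 3*((2*Z)/(3 + Z)) = -18 + 3*(2*Z/(3 + Z)) = -18 + 6*Z/(3 + Z))
L(w) = (3 + w)/(6*(-9 - 2*w)) (L(w) = 1/(6*(-9 - 2*w)/(3 + w)) = (3 + w)/(6*(-9 - 2*w)))
G(J) = -20 (G(J) = (4*J*(-5))/J = (-20*J)/J = -20)
L(-2/(-3))*G(-26) = ((-3 - (-2)/(-3))/(6*(9 + 2*(-2/(-3)))))*(-20) = ((-3 - (-2)*(-1)/3)/(6*(9 + 2*(-2*(-⅓)))))*(-20) = ((-3 - 1*⅔)/(6*(9 + 2*(⅔))))*(-20) = ((-3 - ⅔)/(6*(9 + 4/3)))*(-20) = ((⅙)*(-11/3)/(31/3))*(-20) = ((⅙)*(3/31)*(-11/3))*(-20) = -11/186*(-20) = 110/93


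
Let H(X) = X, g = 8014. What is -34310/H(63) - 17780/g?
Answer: -138040240/252441 ≈ -546.82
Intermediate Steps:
-34310/H(63) - 17780/g = -34310/63 - 17780/8014 = -34310*1/63 - 17780*1/8014 = -34310/63 - 8890/4007 = -138040240/252441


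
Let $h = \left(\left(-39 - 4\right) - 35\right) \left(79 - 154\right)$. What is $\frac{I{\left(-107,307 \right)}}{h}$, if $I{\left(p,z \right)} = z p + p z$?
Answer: $- \frac{32849}{2925} \approx -11.23$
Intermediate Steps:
$I{\left(p,z \right)} = 2 p z$ ($I{\left(p,z \right)} = p z + p z = 2 p z$)
$h = 5850$ ($h = \left(-43 - 35\right) \left(-75\right) = \left(-78\right) \left(-75\right) = 5850$)
$\frac{I{\left(-107,307 \right)}}{h} = \frac{2 \left(-107\right) 307}{5850} = \left(-65698\right) \frac{1}{5850} = - \frac{32849}{2925}$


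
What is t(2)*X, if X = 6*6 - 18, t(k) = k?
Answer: 36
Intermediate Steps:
X = 18 (X = 36 - 18 = 18)
t(2)*X = 2*18 = 36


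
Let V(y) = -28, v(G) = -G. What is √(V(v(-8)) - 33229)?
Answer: I*√33257 ≈ 182.36*I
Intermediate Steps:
√(V(v(-8)) - 33229) = √(-28 - 33229) = √(-33257) = I*√33257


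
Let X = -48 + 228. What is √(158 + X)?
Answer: 13*√2 ≈ 18.385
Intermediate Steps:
X = 180
√(158 + X) = √(158 + 180) = √338 = 13*√2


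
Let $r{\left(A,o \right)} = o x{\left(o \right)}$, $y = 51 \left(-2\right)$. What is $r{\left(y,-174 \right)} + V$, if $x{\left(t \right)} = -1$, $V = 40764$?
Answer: $40938$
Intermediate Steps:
$y = -102$
$r{\left(A,o \right)} = - o$ ($r{\left(A,o \right)} = o \left(-1\right) = - o$)
$r{\left(y,-174 \right)} + V = \left(-1\right) \left(-174\right) + 40764 = 174 + 40764 = 40938$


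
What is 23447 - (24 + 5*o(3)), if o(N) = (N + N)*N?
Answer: 23333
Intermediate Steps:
o(N) = 2*N² (o(N) = (2*N)*N = 2*N²)
23447 - (24 + 5*o(3)) = 23447 - (24 + 5*(2*3²)) = 23447 - (24 + 5*(2*9)) = 23447 - (24 + 5*18) = 23447 - (24 + 90) = 23447 - 1*114 = 23447 - 114 = 23333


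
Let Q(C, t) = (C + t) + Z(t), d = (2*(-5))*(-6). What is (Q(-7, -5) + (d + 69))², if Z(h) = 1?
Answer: 13924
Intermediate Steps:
d = 60 (d = -10*(-6) = 60)
Q(C, t) = 1 + C + t (Q(C, t) = (C + t) + 1 = 1 + C + t)
(Q(-7, -5) + (d + 69))² = ((1 - 7 - 5) + (60 + 69))² = (-11 + 129)² = 118² = 13924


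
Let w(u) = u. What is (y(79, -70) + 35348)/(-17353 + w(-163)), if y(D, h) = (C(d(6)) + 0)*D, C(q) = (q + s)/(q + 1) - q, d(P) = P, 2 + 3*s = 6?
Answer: -183523/91959 ≈ -1.9957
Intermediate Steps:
s = 4/3 (s = -2/3 + (1/3)*6 = -2/3 + 2 = 4/3 ≈ 1.3333)
C(q) = -q + (4/3 + q)/(1 + q) (C(q) = (q + 4/3)/(q + 1) - q = (4/3 + q)/(1 + q) - q = -q + (4/3 + q)/(1 + q))
y(D, h) = -104*D/21 (y(D, h) = ((4/3 - 1*6**2)/(1 + 6) + 0)*D = ((4/3 - 1*36)/7 + 0)*D = ((4/3 - 36)/7 + 0)*D = ((1/7)*(-104/3) + 0)*D = (-104/21 + 0)*D = -104*D/21)
(y(79, -70) + 35348)/(-17353 + w(-163)) = (-104/21*79 + 35348)/(-17353 - 163) = (-8216/21 + 35348)/(-17516) = (734092/21)*(-1/17516) = -183523/91959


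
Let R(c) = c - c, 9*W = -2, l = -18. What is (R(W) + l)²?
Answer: 324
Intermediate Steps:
W = -2/9 (W = (⅑)*(-2) = -2/9 ≈ -0.22222)
R(c) = 0
(R(W) + l)² = (0 - 18)² = (-18)² = 324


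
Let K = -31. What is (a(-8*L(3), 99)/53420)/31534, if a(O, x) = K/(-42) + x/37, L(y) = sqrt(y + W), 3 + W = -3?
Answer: 1061/523556983824 ≈ 2.0265e-9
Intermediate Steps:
W = -6 (W = -3 - 3 = -6)
L(y) = sqrt(-6 + y) (L(y) = sqrt(y - 6) = sqrt(-6 + y))
a(O, x) = 31/42 + x/37 (a(O, x) = -31/(-42) + x/37 = -31*(-1/42) + x*(1/37) = 31/42 + x/37)
(a(-8*L(3), 99)/53420)/31534 = ((31/42 + (1/37)*99)/53420)/31534 = ((31/42 + 99/37)*(1/53420))*(1/31534) = ((5305/1554)*(1/53420))*(1/31534) = (1061/16602936)*(1/31534) = 1061/523556983824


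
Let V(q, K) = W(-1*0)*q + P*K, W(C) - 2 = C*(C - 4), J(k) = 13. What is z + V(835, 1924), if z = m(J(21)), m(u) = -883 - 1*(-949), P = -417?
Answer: -800572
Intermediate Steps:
W(C) = 2 + C*(-4 + C) (W(C) = 2 + C*(C - 4) = 2 + C*(-4 + C))
V(q, K) = -417*K + 2*q (V(q, K) = (2 + (-1*0)**2 - (-4)*0)*q - 417*K = (2 + 0**2 - 4*0)*q - 417*K = (2 + 0 + 0)*q - 417*K = 2*q - 417*K = -417*K + 2*q)
m(u) = 66 (m(u) = -883 + 949 = 66)
z = 66
z + V(835, 1924) = 66 + (-417*1924 + 2*835) = 66 + (-802308 + 1670) = 66 - 800638 = -800572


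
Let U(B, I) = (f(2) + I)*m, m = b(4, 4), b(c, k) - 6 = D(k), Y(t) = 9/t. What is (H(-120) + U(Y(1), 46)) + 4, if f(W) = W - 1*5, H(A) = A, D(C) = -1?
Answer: 99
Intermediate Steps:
b(c, k) = 5 (b(c, k) = 6 - 1 = 5)
m = 5
f(W) = -5 + W (f(W) = W - 5 = -5 + W)
U(B, I) = -15 + 5*I (U(B, I) = ((-5 + 2) + I)*5 = (-3 + I)*5 = -15 + 5*I)
(H(-120) + U(Y(1), 46)) + 4 = (-120 + (-15 + 5*46)) + 4 = (-120 + (-15 + 230)) + 4 = (-120 + 215) + 4 = 95 + 4 = 99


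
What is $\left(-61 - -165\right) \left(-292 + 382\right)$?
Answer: $9360$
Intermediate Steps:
$\left(-61 - -165\right) \left(-292 + 382\right) = \left(-61 + 165\right) 90 = 104 \cdot 90 = 9360$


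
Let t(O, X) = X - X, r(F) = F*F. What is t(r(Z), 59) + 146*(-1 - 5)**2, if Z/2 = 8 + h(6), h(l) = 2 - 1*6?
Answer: 5256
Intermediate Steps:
h(l) = -4 (h(l) = 2 - 6 = -4)
Z = 8 (Z = 2*(8 - 4) = 2*4 = 8)
r(F) = F**2
t(O, X) = 0
t(r(Z), 59) + 146*(-1 - 5)**2 = 0 + 146*(-1 - 5)**2 = 0 + 146*(-6)**2 = 0 + 146*36 = 0 + 5256 = 5256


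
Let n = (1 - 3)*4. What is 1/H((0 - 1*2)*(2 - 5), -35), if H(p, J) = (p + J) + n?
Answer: -1/37 ≈ -0.027027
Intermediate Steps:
n = -8 (n = -2*4 = -8)
H(p, J) = -8 + J + p (H(p, J) = (p + J) - 8 = (J + p) - 8 = -8 + J + p)
1/H((0 - 1*2)*(2 - 5), -35) = 1/(-8 - 35 + (0 - 1*2)*(2 - 5)) = 1/(-8 - 35 + (0 - 2)*(-3)) = 1/(-8 - 35 - 2*(-3)) = 1/(-8 - 35 + 6) = 1/(-37) = -1/37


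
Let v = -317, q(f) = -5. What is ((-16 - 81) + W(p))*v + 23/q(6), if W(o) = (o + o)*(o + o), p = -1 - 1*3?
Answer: 52282/5 ≈ 10456.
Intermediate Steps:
p = -4 (p = -1 - 3 = -4)
W(o) = 4*o² (W(o) = (2*o)*(2*o) = 4*o²)
((-16 - 81) + W(p))*v + 23/q(6) = ((-16 - 81) + 4*(-4)²)*(-317) + 23/(-5) = (-97 + 4*16)*(-317) + 23*(-⅕) = (-97 + 64)*(-317) - 23/5 = -33*(-317) - 23/5 = 10461 - 23/5 = 52282/5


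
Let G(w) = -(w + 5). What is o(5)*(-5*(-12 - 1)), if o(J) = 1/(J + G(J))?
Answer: -13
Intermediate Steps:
G(w) = -5 - w (G(w) = -(5 + w) = -5 - w)
o(J) = -⅕ (o(J) = 1/(J + (-5 - J)) = 1/(-5) = -⅕)
o(5)*(-5*(-12 - 1)) = -(-1)*(-12 - 1) = -(-1)*(-13) = -⅕*65 = -13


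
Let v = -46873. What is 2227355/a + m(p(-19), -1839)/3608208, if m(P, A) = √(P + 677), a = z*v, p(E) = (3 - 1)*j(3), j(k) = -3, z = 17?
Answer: -2227355/796841 + √671/3608208 ≈ -2.7952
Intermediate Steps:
p(E) = -6 (p(E) = (3 - 1)*(-3) = 2*(-3) = -6)
a = -796841 (a = 17*(-46873) = -796841)
m(P, A) = √(677 + P)
2227355/a + m(p(-19), -1839)/3608208 = 2227355/(-796841) + √(677 - 6)/3608208 = 2227355*(-1/796841) + √671*(1/3608208) = -2227355/796841 + √671/3608208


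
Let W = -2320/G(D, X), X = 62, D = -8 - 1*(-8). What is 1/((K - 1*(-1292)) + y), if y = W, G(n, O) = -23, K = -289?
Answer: 23/25389 ≈ 0.00090590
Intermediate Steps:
D = 0 (D = -8 + 8 = 0)
W = 2320/23 (W = -2320/(-23) = -2320*(-1/23) = 2320/23 ≈ 100.87)
y = 2320/23 ≈ 100.87
1/((K - 1*(-1292)) + y) = 1/((-289 - 1*(-1292)) + 2320/23) = 1/((-289 + 1292) + 2320/23) = 1/(1003 + 2320/23) = 1/(25389/23) = 23/25389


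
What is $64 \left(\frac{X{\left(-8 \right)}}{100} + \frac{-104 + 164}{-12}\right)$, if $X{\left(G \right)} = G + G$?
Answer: $- \frac{8256}{25} \approx -330.24$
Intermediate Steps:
$X{\left(G \right)} = 2 G$
$64 \left(\frac{X{\left(-8 \right)}}{100} + \frac{-104 + 164}{-12}\right) = 64 \left(\frac{2 \left(-8\right)}{100} + \frac{-104 + 164}{-12}\right) = 64 \left(\left(-16\right) \frac{1}{100} + 60 \left(- \frac{1}{12}\right)\right) = 64 \left(- \frac{4}{25} - 5\right) = 64 \left(- \frac{129}{25}\right) = - \frac{8256}{25}$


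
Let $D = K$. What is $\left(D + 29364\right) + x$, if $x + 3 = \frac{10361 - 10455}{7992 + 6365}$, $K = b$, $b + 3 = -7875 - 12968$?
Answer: $\frac{122249761}{14357} \approx 8515.0$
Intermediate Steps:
$b = -20846$ ($b = -3 - 20843 = -20846$)
$K = -20846$
$D = -20846$
$x = - \frac{43165}{14357}$ ($x = -3 + \frac{10361 - 10455}{7992 + 6365} = -3 - \frac{94}{14357} = - \frac{43165}{14357} \approx -3.0065$)
$\left(D + 29364\right) + x = \left(-20846 + 29364\right) - \frac{43165}{14357} = 8518 - \frac{43165}{14357} = \frac{122249761}{14357}$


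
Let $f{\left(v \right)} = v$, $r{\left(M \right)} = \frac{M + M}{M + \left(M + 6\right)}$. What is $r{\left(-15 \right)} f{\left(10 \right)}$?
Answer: $\frac{25}{2} \approx 12.5$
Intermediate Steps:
$r{\left(M \right)} = \frac{2 M}{6 + 2 M}$ ($r{\left(M \right)} = \frac{2 M}{M + \left(6 + M\right)} = \frac{2 M}{6 + 2 M}$)
$r{\left(-15 \right)} f{\left(10 \right)} = - \frac{15}{3 - 15} \cdot 10 = - \frac{15}{-12} \cdot 10 = \left(-15\right) \left(- \frac{1}{12}\right) 10 = \frac{5}{4} \cdot 10 = \frac{25}{2}$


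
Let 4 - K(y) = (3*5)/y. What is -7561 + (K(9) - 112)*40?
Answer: -35843/3 ≈ -11948.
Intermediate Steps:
K(y) = 4 - 15/y (K(y) = 4 - 3*5/y = 4 - 15/y)
-7561 + (K(9) - 112)*40 = -7561 + ((4 - 15/9) - 112)*40 = -7561 + ((4 - 15*⅑) - 112)*40 = -7561 + ((4 - 5/3) - 112)*40 = -7561 + (7/3 - 112)*40 = -7561 - 329/3*40 = -7561 - 13160/3 = -35843/3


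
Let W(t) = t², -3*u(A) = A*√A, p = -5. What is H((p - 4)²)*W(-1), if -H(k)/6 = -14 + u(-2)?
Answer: 84 - 4*I*√2 ≈ 84.0 - 5.6569*I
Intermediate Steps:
u(A) = -A^(3/2)/3 (u(A) = -A*√A/3 = -A^(3/2)/3)
H(k) = 84 - 4*I*√2 (H(k) = -6*(-14 - (-2)*I*√2/3) = -6*(-14 + 2*I*√2/3) = 84 - 4*I*√2)
H((p - 4)²)*W(-1) = (84 - 4*I*√2)*(-1)² = (84 - 4*I*√2)*1 = 84 - 4*I*√2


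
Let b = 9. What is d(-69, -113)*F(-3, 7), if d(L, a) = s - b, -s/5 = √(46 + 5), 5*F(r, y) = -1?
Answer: 9/5 + √51 ≈ 8.9414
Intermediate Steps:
F(r, y) = -⅕ (F(r, y) = (⅕)*(-1) = -⅕)
s = -5*√51 (s = -5*√(46 + 5) = -5*√51 ≈ -35.707)
d(L, a) = -9 - 5*√51 (d(L, a) = -5*√51 - 1*9 = -5*√51 - 9 = -9 - 5*√51)
d(-69, -113)*F(-3, 7) = (-9 - 5*√51)*(-⅕) = 9/5 + √51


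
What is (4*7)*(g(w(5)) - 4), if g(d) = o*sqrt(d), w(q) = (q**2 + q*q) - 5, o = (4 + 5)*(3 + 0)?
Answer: -112 + 2268*sqrt(5) ≈ 4959.4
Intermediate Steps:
o = 27 (o = 9*3 = 27)
w(q) = -5 + 2*q**2 (w(q) = (q**2 + q**2) - 5 = 2*q**2 - 5 = -5 + 2*q**2)
g(d) = 27*sqrt(d)
(4*7)*(g(w(5)) - 4) = (4*7)*(27*sqrt(-5 + 2*5**2) - 4) = 28*(27*sqrt(-5 + 2*25) - 4) = 28*(27*sqrt(-5 + 50) - 4) = 28*(27*sqrt(45) - 4) = 28*(27*(3*sqrt(5)) - 4) = 28*(81*sqrt(5) - 4) = 28*(-4 + 81*sqrt(5)) = -112 + 2268*sqrt(5)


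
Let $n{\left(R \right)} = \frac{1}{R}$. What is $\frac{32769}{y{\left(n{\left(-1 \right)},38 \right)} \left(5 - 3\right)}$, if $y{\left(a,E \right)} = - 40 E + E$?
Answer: $- \frac{10923}{988} \approx -11.056$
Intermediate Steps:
$y{\left(a,E \right)} = - 39 E$
$\frac{32769}{y{\left(n{\left(-1 \right)},38 \right)} \left(5 - 3\right)} = \frac{32769}{\left(-39\right) 38 \left(5 - 3\right)} = \frac{32769}{\left(-1482\right) 2} = \frac{32769}{-2964} = 32769 \left(- \frac{1}{2964}\right) = - \frac{10923}{988}$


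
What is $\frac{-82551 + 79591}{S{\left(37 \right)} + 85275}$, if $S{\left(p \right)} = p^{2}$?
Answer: $- \frac{740}{21661} \approx -0.034163$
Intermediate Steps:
$\frac{-82551 + 79591}{S{\left(37 \right)} + 85275} = \frac{-82551 + 79591}{37^{2} + 85275} = - \frac{2960}{1369 + 85275} = - \frac{2960}{86644} = \left(-2960\right) \frac{1}{86644} = - \frac{740}{21661}$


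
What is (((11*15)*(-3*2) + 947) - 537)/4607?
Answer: -580/4607 ≈ -0.12590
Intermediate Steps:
(((11*15)*(-3*2) + 947) - 537)/4607 = ((165*(-6) + 947) - 537)*(1/4607) = ((-990 + 947) - 537)*(1/4607) = (-43 - 537)*(1/4607) = -580*1/4607 = -580/4607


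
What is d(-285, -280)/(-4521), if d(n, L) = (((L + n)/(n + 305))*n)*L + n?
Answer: 751545/1507 ≈ 498.70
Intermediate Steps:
d(n, L) = n + L*n*(L + n)/(305 + n) (d(n, L) = (((L + n)/(305 + n))*n)*L + n = (n*(L + n)/(305 + n))*L + n = L*n*(L + n)/(305 + n) + n = n + L*n*(L + n)/(305 + n))
d(-285, -280)/(-4521) = -285*(305 - 285 + (-280)² - 280*(-285))/(305 - 285)/(-4521) = -285*(305 - 285 + 78400 + 79800)/20*(-1/4521) = -285*1/20*158220*(-1/4521) = -2254635*(-1/4521) = 751545/1507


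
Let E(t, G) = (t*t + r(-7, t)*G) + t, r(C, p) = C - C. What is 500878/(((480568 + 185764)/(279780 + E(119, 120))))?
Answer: 36822046170/166583 ≈ 2.2104e+5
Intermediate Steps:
r(C, p) = 0
E(t, G) = t + t**2 (E(t, G) = (t*t + 0*G) + t = (t**2 + 0) + t = t**2 + t = t + t**2)
500878/(((480568 + 185764)/(279780 + E(119, 120)))) = 500878/(((480568 + 185764)/(279780 + 119*(1 + 119)))) = 500878/((666332/(279780 + 119*120))) = 500878/((666332/(279780 + 14280))) = 500878/((666332/294060)) = 500878/((666332*(1/294060))) = 500878/(166583/73515) = 500878*(73515/166583) = 36822046170/166583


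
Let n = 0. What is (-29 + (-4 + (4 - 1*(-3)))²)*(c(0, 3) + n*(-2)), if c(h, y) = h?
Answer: 0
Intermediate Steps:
(-29 + (-4 + (4 - 1*(-3)))²)*(c(0, 3) + n*(-2)) = (-29 + (-4 + (4 - 1*(-3)))²)*(0 + 0*(-2)) = (-29 + (-4 + (4 + 3))²)*(0 + 0) = (-29 + (-4 + 7)²)*0 = (-29 + 3²)*0 = (-29 + 9)*0 = -20*0 = 0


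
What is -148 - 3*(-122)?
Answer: 218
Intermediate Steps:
-148 - 3*(-122) = -148 + 366 = 218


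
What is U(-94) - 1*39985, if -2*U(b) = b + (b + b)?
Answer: -39844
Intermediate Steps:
U(b) = -3*b/2 (U(b) = -(b + (b + b))/2 = -(b + 2*b)/2 = -3*b/2)
U(-94) - 1*39985 = -3/2*(-94) - 1*39985 = 141 - 39985 = -39844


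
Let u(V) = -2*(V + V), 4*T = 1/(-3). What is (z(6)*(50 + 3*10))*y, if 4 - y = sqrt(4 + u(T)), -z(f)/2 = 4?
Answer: -2560 + 640*sqrt(39)/3 ≈ -1227.7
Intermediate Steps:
T = -1/12 (T = (1/4)/(-3) = (1/4)*(-1/3) = -1/12 ≈ -0.083333)
z(f) = -8 (z(f) = -2*4 = -8)
u(V) = -4*V
y = 4 - sqrt(39)/3 (y = 4 - sqrt(4 - 4*(-1/12)) = 4 - sqrt(4 + 1/3) = 4 - sqrt(13/3) = 4 - sqrt(39)/3 ≈ 1.9183)
(z(6)*(50 + 3*10))*y = (-8*(50 + 3*10))*(4 - sqrt(39)/3) = (-8*(50 + 30))*(4 - sqrt(39)/3) = (-8*80)*(4 - sqrt(39)/3) = -640*(4 - sqrt(39)/3) = -2560 + 640*sqrt(39)/3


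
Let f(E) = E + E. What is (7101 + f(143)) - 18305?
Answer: -10918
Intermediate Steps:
f(E) = 2*E
(7101 + f(143)) - 18305 = (7101 + 2*143) - 18305 = (7101 + 286) - 18305 = 7387 - 18305 = -10918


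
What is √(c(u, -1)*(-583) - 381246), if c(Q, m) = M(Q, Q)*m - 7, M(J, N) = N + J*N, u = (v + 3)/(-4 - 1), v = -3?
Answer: I*√377165 ≈ 614.14*I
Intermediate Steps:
u = 0 (u = (-3 + 3)/(-4 - 1) = 0/(-5) = 0*(-⅕) = 0)
c(Q, m) = -7 + Q*m*(1 + Q) (c(Q, m) = (Q*(1 + Q))*m - 7 = Q*m*(1 + Q) - 7 = -7 + Q*m*(1 + Q))
√(c(u, -1)*(-583) - 381246) = √((-7 + 0*(-1)*(1 + 0))*(-583) - 381246) = √((-7 + 0*(-1)*1)*(-583) - 381246) = √((-7 + 0)*(-583) - 381246) = √(-7*(-583) - 381246) = √(4081 - 381246) = √(-377165) = I*√377165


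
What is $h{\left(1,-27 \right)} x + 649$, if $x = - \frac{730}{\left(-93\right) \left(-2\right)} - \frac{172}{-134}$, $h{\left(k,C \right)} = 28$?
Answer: $\frac{3583123}{6231} \approx 575.05$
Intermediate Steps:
$x = - \frac{16457}{6231}$ ($x = - \frac{730}{186} - - \frac{86}{67} = \left(-730\right) \frac{1}{186} + \frac{86}{67} = - \frac{365}{93} + \frac{86}{67} = - \frac{16457}{6231} \approx -2.6411$)
$h{\left(1,-27 \right)} x + 649 = 28 \left(- \frac{16457}{6231}\right) + 649 = - \frac{460796}{6231} + 649 = \frac{3583123}{6231}$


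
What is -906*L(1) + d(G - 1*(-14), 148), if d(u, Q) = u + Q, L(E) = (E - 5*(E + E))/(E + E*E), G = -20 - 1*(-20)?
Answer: 4239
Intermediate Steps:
G = 0 (G = -20 + 20 = 0)
L(E) = -9*E/(E + E²) (L(E) = (E - 10*E)/(E + E²) = (-9*E)/(E + E²) = -9*E/(E + E²))
d(u, Q) = Q + u
-906*L(1) + d(G - 1*(-14), 148) = -(-8154)/(1 + 1) + (148 + (0 - 1*(-14))) = -(-8154)/2 + (148 + (0 + 14)) = -(-8154)/2 + (148 + 14) = -906*(-9/2) + 162 = 4077 + 162 = 4239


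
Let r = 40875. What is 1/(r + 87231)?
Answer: 1/128106 ≈ 7.8060e-6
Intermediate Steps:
1/(r + 87231) = 1/(40875 + 87231) = 1/128106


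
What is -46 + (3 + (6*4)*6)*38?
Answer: 5540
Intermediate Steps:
-46 + (3 + (6*4)*6)*38 = -46 + (3 + 24*6)*38 = -46 + (3 + 144)*38 = -46 + 147*38 = -46 + 5586 = 5540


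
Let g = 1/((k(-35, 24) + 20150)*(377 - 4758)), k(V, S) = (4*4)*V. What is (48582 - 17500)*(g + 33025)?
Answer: 44048332860864209/42911895 ≈ 1.0265e+9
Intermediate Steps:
k(V, S) = 16*V
g = -1/85823790 (g = 1/((16*(-35) + 20150)*(377 - 4758)) = 1/((-560 + 20150)*(-4381)) = 1/(19590*(-4381)) = 1/(-85823790) = -1/85823790 ≈ -1.1652e-8)
(48582 - 17500)*(g + 33025) = (48582 - 17500)*(-1/85823790 + 33025) = 31082*(2834330664749/85823790) = 44048332860864209/42911895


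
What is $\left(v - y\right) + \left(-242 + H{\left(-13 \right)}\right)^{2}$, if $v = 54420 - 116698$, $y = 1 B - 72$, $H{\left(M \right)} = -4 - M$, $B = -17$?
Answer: $-7900$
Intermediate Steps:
$y = -89$ ($y = 1 \left(-17\right) - 72 = -17 - 72 = -89$)
$v = -62278$ ($v = 54420 - 116698 = -62278$)
$\left(v - y\right) + \left(-242 + H{\left(-13 \right)}\right)^{2} = \left(-62278 - -89\right) + \left(-242 - -9\right)^{2} = \left(-62278 + 89\right) + \left(-242 + \left(-4 + 13\right)\right)^{2} = -62189 + \left(-242 + 9\right)^{2} = -62189 + \left(-233\right)^{2} = -62189 + 54289 = -7900$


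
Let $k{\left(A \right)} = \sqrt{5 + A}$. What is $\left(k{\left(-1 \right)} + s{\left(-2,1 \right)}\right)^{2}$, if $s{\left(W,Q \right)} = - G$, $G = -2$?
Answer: $16$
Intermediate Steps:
$s{\left(W,Q \right)} = 2$ ($s{\left(W,Q \right)} = \left(-1\right) \left(-2\right) = 2$)
$\left(k{\left(-1 \right)} + s{\left(-2,1 \right)}\right)^{2} = \left(\sqrt{5 - 1} + 2\right)^{2} = \left(\sqrt{4} + 2\right)^{2} = \left(2 + 2\right)^{2} = 4^{2} = 16$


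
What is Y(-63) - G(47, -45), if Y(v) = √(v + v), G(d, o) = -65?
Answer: 65 + 3*I*√14 ≈ 65.0 + 11.225*I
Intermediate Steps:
Y(v) = √2*√v (Y(v) = √(2*v) = √2*√v)
Y(-63) - G(47, -45) = √2*√(-63) - 1*(-65) = √2*(3*I*√7) + 65 = 3*I*√14 + 65 = 65 + 3*I*√14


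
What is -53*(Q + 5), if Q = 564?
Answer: -30157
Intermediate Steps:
-53*(Q + 5) = -53*(564 + 5) = -53*569 = -30157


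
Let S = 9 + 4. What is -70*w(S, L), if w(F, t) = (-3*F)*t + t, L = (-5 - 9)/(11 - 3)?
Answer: -4655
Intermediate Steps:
L = -7/4 (L = -14/8 = -14*1/8 = -7/4 ≈ -1.7500)
S = 13
w(F, t) = t - 3*F*t (w(F, t) = -3*F*t + t = t - 3*F*t)
-70*w(S, L) = -(-245)*(1 - 3*13)/2 = -(-245)*(1 - 39)/2 = -(-245)*(-38)/2 = -70*133/2 = -4655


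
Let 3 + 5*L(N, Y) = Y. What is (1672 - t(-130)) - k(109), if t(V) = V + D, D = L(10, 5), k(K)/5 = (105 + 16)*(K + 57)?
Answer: -493142/5 ≈ -98628.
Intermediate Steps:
k(K) = 34485 + 605*K (k(K) = 5*((105 + 16)*(K + 57)) = 5*(121*(57 + K)) = 5*(6897 + 121*K) = 34485 + 605*K)
L(N, Y) = -⅗ + Y/5
D = ⅖ (D = -⅗ + (⅕)*5 = -⅗ + 1 = ⅖ ≈ 0.40000)
t(V) = ⅖ + V (t(V) = V + ⅖ = ⅖ + V)
(1672 - t(-130)) - k(109) = (1672 - (⅖ - 130)) - (34485 + 605*109) = (1672 - 1*(-648/5)) - (34485 + 65945) = (1672 + 648/5) - 1*100430 = 9008/5 - 100430 = -493142/5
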